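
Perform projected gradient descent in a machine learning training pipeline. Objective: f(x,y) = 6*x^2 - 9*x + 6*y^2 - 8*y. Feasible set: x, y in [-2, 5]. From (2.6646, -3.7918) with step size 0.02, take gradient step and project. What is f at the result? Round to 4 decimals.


Step 1: Compute gradient at (2.6646, -3.7918).
grad_x = 2*6*2.6646 - 9 = 22.9752
grad_y = 2*6*-3.7918 - 8 = -53.5016
Step 2: Gradient step.
x_raw = 2.6646 - 0.02*22.9752 = 2.2051
y_raw = -3.7918 - 0.02*-53.5016 = -2.7218
Step 3: Project onto [-2, 5].
x_proj = clip(2.2051) = 2.2051
y_proj = clip(-2.7218) = -2.0
Step 4: Evaluate f.
f(2.2051, -2.0) = 49.3288


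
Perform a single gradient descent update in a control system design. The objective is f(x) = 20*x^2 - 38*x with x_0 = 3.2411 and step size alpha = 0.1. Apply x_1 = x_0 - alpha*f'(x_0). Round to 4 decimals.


We compute the gradient at x_0 and apply the update.
f'(x) = 40*x - 38
f'(3.2411) = 40*3.2411 - 38 = 91.644
x_1 = 3.2411 - 0.1*91.644 = -5.9233


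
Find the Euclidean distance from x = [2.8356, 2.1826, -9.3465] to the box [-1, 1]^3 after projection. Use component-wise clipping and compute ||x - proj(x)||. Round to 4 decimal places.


Project each component onto [-1, 1].
clip(2.8356) = 1.0, clip(2.1826) = 1.0, clip(-9.3465) = -1.0
Projection = [1.0, 1.0, -1.0]
Squared diffs: [3.3694, 1.3985, 69.6641]
Distance = sqrt(74.432) = 8.6274


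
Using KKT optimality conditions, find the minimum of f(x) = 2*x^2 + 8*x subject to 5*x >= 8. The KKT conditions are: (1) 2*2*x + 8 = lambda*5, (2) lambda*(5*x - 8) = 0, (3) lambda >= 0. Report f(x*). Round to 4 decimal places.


Step 1: Try lambda = 0 (constraint inactive).
x_unc = -8/(2*2) = -2.0
Check: 5*-2.0 = -10.0 < 8 -- violated!
Step 2: Constraint must be active: 5*x = 8
x* = 8/5 = 1.6
lambda = (2*2*1.6 + 8)/5 = 2.88
Step 3: Compute optimal value.
f(x*) = 2*1.6^2 + 8*1.6 = 17.92


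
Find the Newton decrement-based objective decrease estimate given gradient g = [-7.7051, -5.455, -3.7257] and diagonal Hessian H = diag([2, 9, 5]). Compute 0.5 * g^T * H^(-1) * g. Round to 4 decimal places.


Step 1: H is diagonal, so H^(-1) * g = [-3.8526, -0.6061, -0.7451].
Step 2: g^T H^(-1) g = sum_i g_i^2 / H_ii
  = (-7.7051)^2/2 + (-5.455)^2/9 + (-3.7257)^2/5
  = 29.6843 + 3.3063 + 2.7762 = 35.7668
Step 3: Objective decrease = 0.5 * g^T H^(-1) g = 17.8834


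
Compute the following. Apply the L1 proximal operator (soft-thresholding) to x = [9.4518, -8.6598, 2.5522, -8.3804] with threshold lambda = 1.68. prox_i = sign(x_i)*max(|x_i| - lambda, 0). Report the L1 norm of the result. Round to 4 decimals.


Soft-thresholding with lambda = 1.68:
prox(9.4518) = sign(9.4518)*max(|9.4518| - 1.68, 0) = 7.7718
prox(-8.6598) = sign(-8.6598)*max(|-8.6598| - 1.68, 0) = -6.9798
prox(2.5522) = sign(2.5522)*max(|2.5522| - 1.68, 0) = 0.8722
prox(-8.3804) = sign(-8.3804)*max(|-8.3804| - 1.68, 0) = -6.7004
prox(x) = [7.7718, -6.9798, 0.8722, -6.7004]
||prox(x)||_1 = 7.7718 + 6.9798 + 0.8722 + 6.7004 = 22.3242


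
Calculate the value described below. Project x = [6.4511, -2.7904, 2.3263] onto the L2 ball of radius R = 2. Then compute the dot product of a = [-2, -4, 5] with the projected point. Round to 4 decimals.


Step 1: Compute ||x|| (intermediates to 6 decimals).
||x|| = sqrt(6.4511^2 + (-2.7904)^2 + 2.3263^2) = 7.403695
Step 2: Project.
Since ||x|| > R, scale = R/||x|| = 2/7.403695 = 0.270135, proj(x) = scale * x
proj(x) = [1.742668, -0.753785, 0.628415]
Step 3: Dot product.
a^T * proj(x) = -2*1.742668 - 4*(-0.753785) + 5*0.628415 = 2.6719


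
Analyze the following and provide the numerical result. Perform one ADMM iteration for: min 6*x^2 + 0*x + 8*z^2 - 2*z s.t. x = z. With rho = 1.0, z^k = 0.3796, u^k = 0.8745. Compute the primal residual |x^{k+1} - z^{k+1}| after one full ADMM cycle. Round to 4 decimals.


ADMM iteration with rho = 1.0, z^k = 0.3796, u^k = 0.8745
Step 1: x-update.
Minimize 6*x^2 + 0*x + (1.0/2)*(x - 0.3796 + 0.8745)^2
FOC: (2*6 + 1.0)*x = 0 + 1.0*(0.3796 - 0.8745)
x^{k+1} = -0.0381
Step 2: z-update.
Minimize 8*z^2 - 2*z + (1.0/2)*(-0.0381 - z + 0.8745)^2
FOC: (2*8 + 1.0)*z = 2 + 1.0*(-0.0381 + 0.8745)
z^{k+1} = 0.1668
Step 3: u-update.
u^{k+1} = 0.8745 - 0.0381 - 0.1668 = 0.6696
Step 4: Primal residual = |-0.0381 - 0.1668| = 0.2049


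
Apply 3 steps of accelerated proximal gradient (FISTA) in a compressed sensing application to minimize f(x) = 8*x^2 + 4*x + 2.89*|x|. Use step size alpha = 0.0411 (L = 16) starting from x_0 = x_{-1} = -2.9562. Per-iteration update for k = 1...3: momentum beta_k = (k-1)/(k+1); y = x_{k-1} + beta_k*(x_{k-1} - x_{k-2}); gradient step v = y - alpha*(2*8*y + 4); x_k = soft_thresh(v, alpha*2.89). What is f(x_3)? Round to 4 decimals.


FISTA on f(x) = 8*x^2 + 4*x + 2.89*|x|
L = 16, alpha = 0.0411
Iteration 1: beta = 0.0, y = -2.9562 + 0.0*(-2.9562 + 2.9562) = -2.9562
  grad(y) = -43.2992, v = y - alpha*grad = -1.1766
  prox(v) = soft_thresh(-1.1766, 0.1188) = -1.0578
Iteration 2: beta = 0.3333, y = -1.0578 + 0.3333*(-1.0578 + 2.9562) = -0.425
  grad(y) = -2.8005, v = y - alpha*grad = -0.3099
  prox(v) = soft_thresh(-0.3099, 0.1188) = -0.1912
Iteration 3: beta = 0.5, y = -0.1912 + 0.5*(-0.1912 + 1.0578) = 0.2422
  grad(y) = 7.8749, v = y - alpha*grad = -0.0815
  prox(v) = soft_thresh(-0.0815, 0.1188) = 0.0
f(x_3) = 8*0.0^2 + 4*0.0 + 2.89*|0.0| = 0.0


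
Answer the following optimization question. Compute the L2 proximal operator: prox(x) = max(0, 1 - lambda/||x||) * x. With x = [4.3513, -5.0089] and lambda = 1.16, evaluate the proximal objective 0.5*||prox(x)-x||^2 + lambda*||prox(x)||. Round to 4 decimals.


Step 1: Compute ||x||.
||x|| = 6.635
Step 2: Compute scaling factor.
scale = max(0, 1 - 1.16/6.635) = 0.8252
Step 3: prox(x) = [3.5906, -4.1332]
||prox(x)|| = 5.475
Step 4: Proximal objective.
0.5*||prox-x||^2 = 0.6728
lambda*||prox|| = 6.351
Total = 7.0238


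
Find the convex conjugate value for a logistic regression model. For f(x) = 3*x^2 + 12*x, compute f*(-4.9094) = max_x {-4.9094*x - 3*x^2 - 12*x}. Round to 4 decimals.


f*(y) = sup_x {y*x - a*x^2 - b*x} = sup_x {(y-b)*x - a*x^2}
FOC: (y - b) - 2a*x = 0 => x* = (y - b)/(2a)
x* = (-4.9094 - 12)/(2*3) = -2.8182
f*(-4.9094) = (y-b)^2/(4a) = (-4.9094 - 12)^2/(4*3)
= 285.9278/12 = 23.8273


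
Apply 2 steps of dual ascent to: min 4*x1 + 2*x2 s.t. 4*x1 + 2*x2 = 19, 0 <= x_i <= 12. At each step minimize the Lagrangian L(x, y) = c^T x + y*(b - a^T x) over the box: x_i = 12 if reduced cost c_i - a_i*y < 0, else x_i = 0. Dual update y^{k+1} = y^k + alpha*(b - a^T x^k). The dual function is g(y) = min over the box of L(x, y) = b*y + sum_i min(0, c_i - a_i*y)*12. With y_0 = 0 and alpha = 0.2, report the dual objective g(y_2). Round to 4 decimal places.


Dual ascent for LP: min 4*x1 + 2*x2, 4*x1 + 2*x2 = 19, 0 <= x_i <= 12
Step 1: y^k = 0.0, reduced costs: (4.0, 2.0)
  x^k = (0.0, 0.0), subgradient = b - a^T x = 19.0
  y^{k+1} = 0.0 + 0.2*19.0 = 3.8
Step 2: y^k = 3.8, reduced costs: (-11.2, -5.6)
  x^k = (12.0, 12.0), subgradient = b - a^T x = -53.0
  y^{k+1} = 3.8 + 0.2*-53.0 = -6.8
Dual objective at y_2 = -6.8: reduced costs (31.2, 15.6), box minimizer x = (0.0, 0.0)
g(y_2) = b*y + (c1 - a1*y)*x1 + (c2 - a2*y)*x2 = 19*(-6.8) + 31.2*0.0 + 15.6*0.0 = -129.2 + 0.0 + 0.0 = -129.2


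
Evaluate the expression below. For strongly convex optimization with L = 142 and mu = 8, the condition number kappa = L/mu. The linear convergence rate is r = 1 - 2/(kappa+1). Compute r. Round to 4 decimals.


Step 1: Compute the condition number.
kappa = L/mu = 142/8 = 17.75
Step 2: Compute the convergence rate.
r = 1 - 2/(kappa + 1) = 1 - 2*mu/(L + mu) = (L - mu)/(L + mu) = 134/150 = 0.8933


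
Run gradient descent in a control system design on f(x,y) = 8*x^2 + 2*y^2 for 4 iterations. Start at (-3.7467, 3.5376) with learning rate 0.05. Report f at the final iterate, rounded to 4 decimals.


Gradient descent on f(x,y) = 8*x^2 + 2*y^2.
Starting point: (-3.7467, 3.5376), alpha = 0.05
Step 1: grad_x = 2*8*-3.7467 = -59.9472, grad_y = 2*2*3.5376 = 14.1504
  x_1 = -3.7467 - 0.05*-59.9472 = -0.7493
  y_1 = 3.5376 - 0.05*14.1504 = 2.8301
Step 2: grad_x = 2*8*-0.7493 = -11.9894, grad_y = 2*2*2.8301 = 11.3203
  x_2 = -0.7493 - 0.05*-11.9894 = -0.1499
  y_2 = 2.8301 - 0.05*11.3203 = 2.2641
Step 3: grad_x = 2*8*-0.1499 = -2.3979, grad_y = 2*2*2.2641 = 9.0563
  x_3 = -0.1499 - 0.05*-2.3979 = -0.03
  y_3 = 2.2641 - 0.05*9.0563 = 1.8113
Step 4: grad_x = 2*8*-0.03 = -0.4796, grad_y = 2*2*1.8113 = 7.245
  x_4 = -0.03 - 0.05*-0.4796 = -0.006
  y_4 = 1.8113 - 0.05*7.245 = 1.449
f(-0.006, 1.449) = 8*(-0.006)^2 + 2*1.449^2 = 4.1995


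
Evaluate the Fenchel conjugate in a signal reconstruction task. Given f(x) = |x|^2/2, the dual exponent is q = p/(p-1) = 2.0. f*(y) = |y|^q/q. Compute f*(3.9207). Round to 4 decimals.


The conjugate exponent q satisfies 1/p + 1/q = 1.
p = 2, so q = 2/(2 - 1) = 2.0
|y|^q = 3.9207^2.0 = 15.3719
f*(3.9207) = 15.3719 / 2.0 = 7.6859


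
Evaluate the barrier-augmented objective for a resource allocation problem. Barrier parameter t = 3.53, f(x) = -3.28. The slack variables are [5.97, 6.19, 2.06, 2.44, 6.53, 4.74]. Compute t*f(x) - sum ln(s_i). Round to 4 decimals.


Step 1: Compute log-barrier.
ln values: [1.7867, 1.8229, 0.7227, 0.892, 1.8764, 1.556]
phi = -(1.7867 + 1.8229 + 0.7227 + 0.892 + 1.8764 + 1.556) = -8.6568
Step 2: Compute augmented objective.
t*f(x) = 3.53*-3.28 = -11.5784
Total = -11.5784 - 8.6568 = -20.2352


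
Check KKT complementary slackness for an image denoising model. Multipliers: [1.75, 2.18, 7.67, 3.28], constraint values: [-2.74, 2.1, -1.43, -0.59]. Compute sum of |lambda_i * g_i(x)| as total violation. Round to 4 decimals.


KKT complementary slackness check:
lambda_1 * g_1 = 1.75 * -2.74 = -4.795
lambda_2 * g_2 = 2.18 * 2.1 = 4.578
lambda_3 * g_3 = 7.67 * -1.43 = -10.9681
lambda_4 * g_4 = 3.28 * -0.59 = -1.9352
Total violation = 4.795 + 4.578 + 10.9681 + 1.9352 = 22.2763


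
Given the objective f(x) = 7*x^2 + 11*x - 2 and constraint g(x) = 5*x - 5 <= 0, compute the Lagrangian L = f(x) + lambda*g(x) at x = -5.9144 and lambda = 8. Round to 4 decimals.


Step 1: Evaluate f(x).
f(-5.9144) = 7*(-5.9144)^2 + 11*(-5.9144) - 2 = 177.8025
Step 2: Evaluate g(x).
g(-5.9144) = 5*-5.9144 - 5 = -34.572
Step 3: Compute Lagrangian.
L = 177.8025 + 8*-34.572 = -98.7735


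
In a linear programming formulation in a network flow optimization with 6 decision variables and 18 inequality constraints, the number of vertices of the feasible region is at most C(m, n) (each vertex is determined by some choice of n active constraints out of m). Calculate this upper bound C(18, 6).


Each vertex corresponds to some choice of n active constraints out of m, so the number of vertices is at most C(m, n) = m! / (n!(m-n)!).
m = 18, n = 6
Numerator: 18 * 17 * 16 * 15 * 14 * 13
Denominator: 6! = 720
C(18, 6) = 18564


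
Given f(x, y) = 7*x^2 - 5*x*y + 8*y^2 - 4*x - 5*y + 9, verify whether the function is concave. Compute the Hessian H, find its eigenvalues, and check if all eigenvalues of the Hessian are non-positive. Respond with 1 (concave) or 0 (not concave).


The Hessian of f(x,y) = 7*x^2 - 5*x*y + 8*y^2 - 4*x - 5*y + 9 is:
H = [[14, -5], [-5, 16]]
Trace = 14 + 16 = 30
Determinant = 14*16 - (-5)^2 = 199
Discriminant = (30)^2 - 4*199 = 104.0
Eigenvalues: lambda_1 = 9.901, lambda_2 = 20.099
The function is not concave.

0


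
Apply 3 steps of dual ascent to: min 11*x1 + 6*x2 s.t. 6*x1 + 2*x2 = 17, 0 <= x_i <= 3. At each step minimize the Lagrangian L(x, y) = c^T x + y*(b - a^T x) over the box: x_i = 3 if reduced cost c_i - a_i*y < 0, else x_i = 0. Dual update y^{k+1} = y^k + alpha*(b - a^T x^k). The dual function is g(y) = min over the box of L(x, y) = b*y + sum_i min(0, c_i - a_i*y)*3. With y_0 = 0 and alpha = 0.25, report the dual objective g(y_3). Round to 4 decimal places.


Dual ascent for LP: min 11*x1 + 6*x2, 6*x1 + 2*x2 = 17, 0 <= x_i <= 3
Step 1: y^k = 0.0, reduced costs: (11.0, 6.0)
  x^k = (0.0, 0.0), subgradient = b - a^T x = 17.0
  y^{k+1} = 0.0 + 0.25*17.0 = 4.25
Step 2: y^k = 4.25, reduced costs: (-14.5, -2.5)
  x^k = (3.0, 3.0), subgradient = b - a^T x = -7.0
  y^{k+1} = 4.25 + 0.25*-7.0 = 2.5
Step 3: y^k = 2.5, reduced costs: (-4.0, 1.0)
  x^k = (3.0, 0.0), subgradient = b - a^T x = -1.0
  y^{k+1} = 2.5 + 0.25*-1.0 = 2.25
Dual objective at y_3 = 2.25: reduced costs (-2.5, 1.5), box minimizer x = (3.0, 0.0)
g(y_3) = b*y + (c1 - a1*y)*x1 + (c2 - a2*y)*x2 = 17*2.25 + (-2.5)*3.0 + 1.5*0.0 = 38.25 - 7.5 + 0.0 = 30.75


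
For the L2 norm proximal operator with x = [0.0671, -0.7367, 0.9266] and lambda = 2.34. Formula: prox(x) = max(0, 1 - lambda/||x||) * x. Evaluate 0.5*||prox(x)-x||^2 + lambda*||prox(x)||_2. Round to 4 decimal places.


Step 1: Compute ||x||.
||x|| = 1.1857
Step 2: Compute scaling factor.
scale = max(0, 1 - 2.34/1.1857) = 0.0
Step 3: prox(x) = [0.0, -0.0, 0.0]
||prox(x)|| = 0.0
Step 4: Proximal objective.
0.5*||prox-x||^2 = 0.7029
lambda*||prox|| = 0.0
Total = 0.7029


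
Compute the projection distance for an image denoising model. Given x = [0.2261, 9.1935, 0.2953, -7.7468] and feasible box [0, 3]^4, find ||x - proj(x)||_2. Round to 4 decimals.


Project each component onto [0, 3].
clip(0.2261) = 0.2261, clip(9.1935) = 3.0, clip(0.2953) = 0.2953, clip(-7.7468) = 0.0
Projection = [0.2261, 3.0, 0.2953, 0.0]
Squared diffs: [0.0, 38.3594, 0.0, 60.0129]
Distance = sqrt(98.3723) = 9.9183


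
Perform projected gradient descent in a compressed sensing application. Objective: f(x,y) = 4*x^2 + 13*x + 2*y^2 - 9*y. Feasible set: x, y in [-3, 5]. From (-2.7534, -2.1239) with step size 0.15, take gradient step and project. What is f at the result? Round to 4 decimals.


Step 1: Compute gradient at (-2.7534, -2.1239).
grad_x = 2*4*-2.7534 + 13 = -9.0272
grad_y = 2*2*-2.1239 - 9 = -17.4956
Step 2: Gradient step.
x_raw = -2.7534 - 0.15*-9.0272 = -1.3993
y_raw = -2.1239 - 0.15*-17.4956 = 0.5004
Step 3: Project onto [-3, 5].
x_proj = clip(-1.3993) = -1.3993
y_proj = clip(0.5004) = 0.5004
Step 4: Evaluate f.
f(-1.3993, 0.5004) = -14.3619


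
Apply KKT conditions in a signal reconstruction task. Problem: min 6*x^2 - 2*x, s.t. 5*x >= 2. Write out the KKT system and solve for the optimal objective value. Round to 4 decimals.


Step 1: Try lambda = 0 (constraint inactive).
x_unc = 2/(2*6) = 0.1667
Check: 5*0.1667 = 0.8335 < 2 -- violated!
Step 2: Constraint must be active: 5*x = 2
x* = 2/5 = 0.4
lambda = (2*6*0.4 - 2)/5 = 0.56
Step 3: Compute optimal value.
f(x*) = 6*0.4^2 - 2*0.4 = 0.16


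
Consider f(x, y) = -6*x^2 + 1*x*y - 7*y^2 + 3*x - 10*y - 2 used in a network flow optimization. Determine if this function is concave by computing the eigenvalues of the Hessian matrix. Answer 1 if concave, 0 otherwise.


The Hessian of f(x,y) = -6*x^2 + 1*x*y - 7*y^2 + 3*x - 10*y - 2 is:
H = [[-12, 1], [1, -14]]
Trace = -12 - 14 = -26
Determinant = -12*-14 - (1)^2 = 167
Discriminant = (-26)^2 - 4*167 = 8.0
Eigenvalues: lambda_1 = -14.4142, lambda_2 = -11.5858
The function is concave.

1


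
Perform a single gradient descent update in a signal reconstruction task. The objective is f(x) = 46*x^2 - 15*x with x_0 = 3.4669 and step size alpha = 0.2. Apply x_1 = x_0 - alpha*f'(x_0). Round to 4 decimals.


We compute the gradient at x_0 and apply the update.
f'(x) = 92*x - 15
f'(3.4669) = 92*3.4669 - 15 = 303.9548
x_1 = 3.4669 - 0.2*303.9548 = -57.3241


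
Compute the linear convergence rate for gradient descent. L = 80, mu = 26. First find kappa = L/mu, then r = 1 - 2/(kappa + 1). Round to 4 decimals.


Step 1: Compute the condition number.
kappa = L/mu = 80/26 = 3.0769
Step 2: Compute the convergence rate.
r = 1 - 2/(kappa + 1) = 1 - 2*mu/(L + mu) = (L - mu)/(L + mu) = 54/106 = 0.5094


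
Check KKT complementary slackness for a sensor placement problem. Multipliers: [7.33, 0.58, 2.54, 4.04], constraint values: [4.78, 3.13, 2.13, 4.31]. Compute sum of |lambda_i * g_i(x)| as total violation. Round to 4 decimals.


KKT complementary slackness check:
lambda_1 * g_1 = 7.33 * 4.78 = 35.0374
lambda_2 * g_2 = 0.58 * 3.13 = 1.8154
lambda_3 * g_3 = 2.54 * 2.13 = 5.4102
lambda_4 * g_4 = 4.04 * 4.31 = 17.4124
Total violation = 35.0374 + 1.8154 + 5.4102 + 17.4124 = 59.6754


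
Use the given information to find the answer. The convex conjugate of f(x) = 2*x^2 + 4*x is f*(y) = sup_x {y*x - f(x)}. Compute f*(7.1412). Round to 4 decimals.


f*(y) = sup_x {y*x - a*x^2 - b*x} = sup_x {(y-b)*x - a*x^2}
FOC: (y - b) - 2a*x = 0 => x* = (y - b)/(2a)
x* = (7.1412 - 4)/(2*2) = 0.7853
f*(7.1412) = (y-b)^2/(4a) = (7.1412 - 4)^2/(4*2)
= 9.8671/8 = 1.2334


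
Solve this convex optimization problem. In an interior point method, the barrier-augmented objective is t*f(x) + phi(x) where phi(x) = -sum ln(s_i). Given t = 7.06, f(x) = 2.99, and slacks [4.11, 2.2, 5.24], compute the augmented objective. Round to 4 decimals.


Step 1: Compute log-barrier.
ln values: [1.4134, 0.7885, 1.6563]
phi = -(1.4134 + 0.7885 + 1.6563) = -3.8582
Step 2: Compute augmented objective.
t*f(x) = 7.06*2.99 = 21.1094
Total = 21.1094 - 3.8582 = 17.2512


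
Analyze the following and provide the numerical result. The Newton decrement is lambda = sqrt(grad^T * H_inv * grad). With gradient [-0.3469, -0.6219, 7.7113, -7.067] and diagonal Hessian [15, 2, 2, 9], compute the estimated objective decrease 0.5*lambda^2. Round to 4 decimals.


Step 1: H is diagonal, so H^(-1) * g = [-0.0231, -0.311, 3.8557, -0.7852].
Step 2: g^T H^(-1) g = sum_i g_i^2 / H_ii
  = (-0.3469)^2/15 + (-0.6219)^2/2 + (7.7113)^2/2 + (-7.067)^2/9
  = 0.008 + 0.1934 + 29.7321 + 5.5492 = 35.4826
Step 3: Objective decrease = 0.5 * g^T H^(-1) g = 17.7413


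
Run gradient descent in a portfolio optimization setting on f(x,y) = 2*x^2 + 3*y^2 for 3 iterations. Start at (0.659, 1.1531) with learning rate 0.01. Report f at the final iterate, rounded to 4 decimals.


Gradient descent on f(x,y) = 2*x^2 + 3*y^2.
Starting point: (0.659, 1.1531), alpha = 0.01
Step 1: grad_x = 2*2*0.659 = 2.636, grad_y = 2*3*1.1531 = 6.9186
  x_1 = 0.659 - 0.01*2.636 = 0.6326
  y_1 = 1.1531 - 0.01*6.9186 = 1.0839
Step 2: grad_x = 2*2*0.6326 = 2.5306, grad_y = 2*3*1.0839 = 6.5035
  x_2 = 0.6326 - 0.01*2.5306 = 0.6073
  y_2 = 1.0839 - 0.01*6.5035 = 1.0189
Step 3: grad_x = 2*2*0.6073 = 2.4293, grad_y = 2*3*1.0189 = 6.1133
  x_3 = 0.6073 - 0.01*2.4293 = 0.583
  y_3 = 1.0189 - 0.01*6.1133 = 0.9577
f(0.583, 0.9577) = 2*0.583^2 + 3*0.9577^2 = 3.4317


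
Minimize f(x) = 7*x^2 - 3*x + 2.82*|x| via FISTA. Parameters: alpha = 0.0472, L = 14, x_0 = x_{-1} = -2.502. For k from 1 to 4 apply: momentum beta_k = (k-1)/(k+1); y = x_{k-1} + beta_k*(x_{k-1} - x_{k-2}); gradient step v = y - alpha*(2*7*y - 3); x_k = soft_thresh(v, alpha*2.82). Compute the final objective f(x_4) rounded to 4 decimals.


FISTA on f(x) = 7*x^2 - 3*x + 2.82*|x|
L = 14, alpha = 0.0472
Iteration 1: beta = 0.0, y = -2.502 + 0.0*(-2.502 + 2.502) = -2.502
  grad(y) = -38.028, v = y - alpha*grad = -0.7071
  prox(v) = soft_thresh(-0.7071, 0.1331) = -0.574
Iteration 2: beta = 0.3333, y = -0.574 + 0.3333*(-0.574 + 2.502) = 0.0687
  grad(y) = -2.0382, v = y - alpha*grad = 0.1649
  prox(v) = soft_thresh(0.1649, 0.1331) = 0.0318
Iteration 3: beta = 0.5, y = 0.0318 + 0.5*(0.0318 + 0.574) = 0.3347
  grad(y) = 1.6856, v = y - alpha*grad = 0.2551
  prox(v) = soft_thresh(0.2551, 0.1331) = 0.122
Iteration 4: beta = 0.6, y = 0.122 + 0.6*(0.122 - 0.0318) = 0.1762
  grad(y) = -0.5338, v = y - alpha*grad = 0.2014
  prox(v) = soft_thresh(0.2014, 0.1331) = 0.0682
f(x_4) = 7*0.0682^2 - 3*0.0682 + 2.82*|0.0682| = 0.0203


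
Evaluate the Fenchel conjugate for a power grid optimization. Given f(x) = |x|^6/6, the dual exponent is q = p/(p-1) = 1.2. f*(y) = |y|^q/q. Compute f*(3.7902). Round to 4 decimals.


The conjugate exponent q satisfies 1/p + 1/q = 1.
p = 6, so q = 6/(6 - 1) = 1.2
|y|^q = 3.7902^1.2 = 4.9476
f*(3.7902) = 4.9476 / 1.2 = 4.123


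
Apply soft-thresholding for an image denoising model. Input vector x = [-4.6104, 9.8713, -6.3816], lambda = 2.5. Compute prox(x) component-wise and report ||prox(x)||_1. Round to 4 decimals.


Soft-thresholding with lambda = 2.5:
prox(-4.6104) = sign(-4.6104)*max(|-4.6104| - 2.5, 0) = -2.1104
prox(9.8713) = sign(9.8713)*max(|9.8713| - 2.5, 0) = 7.3713
prox(-6.3816) = sign(-6.3816)*max(|-6.3816| - 2.5, 0) = -3.8816
prox(x) = [-2.1104, 7.3713, -3.8816]
||prox(x)||_1 = 2.1104 + 7.3713 + 3.8816 = 13.3633


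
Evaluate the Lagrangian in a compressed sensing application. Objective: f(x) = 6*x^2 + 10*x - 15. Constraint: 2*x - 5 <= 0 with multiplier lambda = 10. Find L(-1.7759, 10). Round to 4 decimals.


Step 1: Evaluate f(x).
f(-1.7759) = 6*(-1.7759)^2 + 10*(-1.7759) - 15 = -13.8361
Step 2: Evaluate g(x).
g(-1.7759) = 2*-1.7759 - 5 = -8.5518
Step 3: Compute Lagrangian.
L = -13.8361 + 10*-8.5518 = -99.3541


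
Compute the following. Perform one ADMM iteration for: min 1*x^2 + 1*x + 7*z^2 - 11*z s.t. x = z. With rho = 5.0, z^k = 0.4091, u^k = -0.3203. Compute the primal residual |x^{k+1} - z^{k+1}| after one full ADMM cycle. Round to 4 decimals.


ADMM iteration with rho = 5.0, z^k = 0.4091, u^k = -0.3203
Step 1: x-update.
Minimize 1*x^2 + 1*x + (5.0/2)*(x - 0.4091 - 0.3203)^2
FOC: (2*1 + 5.0)*x = -1 + 5.0*(0.4091 + 0.3203)
x^{k+1} = 0.3781
Step 2: z-update.
Minimize 7*z^2 - 11*z + (5.0/2)*(0.3781 - z - 0.3203)^2
FOC: (2*7 + 5.0)*z = 11 + 5.0*(0.3781 - 0.3203)
z^{k+1} = 0.5942
Step 3: u-update.
u^{k+1} = -0.3203 + 0.3781 - 0.5942 = -0.5363
Step 4: Primal residual = |0.3781 - 0.5942| = 0.216


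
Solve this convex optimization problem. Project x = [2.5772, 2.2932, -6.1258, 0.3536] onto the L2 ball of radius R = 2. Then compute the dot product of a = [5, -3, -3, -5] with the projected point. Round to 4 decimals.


Step 1: Compute ||x|| (intermediates to 6 decimals).
||x|| = sqrt(2.5772^2 + 2.2932^2 + (-6.1258)^2 + 0.3536^2) = 7.03926
Step 2: Project.
Since ||x|| > R, scale = R/||x|| = 2/7.03926 = 0.284121, proj(x) = scale * x
proj(x) = [0.732237, 0.651546, -1.740468, 0.100465]
Step 3: Dot product.
a^T * proj(x) = 5*0.732237 - 3*0.651546 - 3*(-1.740468) - 5*0.100465 = 6.4256


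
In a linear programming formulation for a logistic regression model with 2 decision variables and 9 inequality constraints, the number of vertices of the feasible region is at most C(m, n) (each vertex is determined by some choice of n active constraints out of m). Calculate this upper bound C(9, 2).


Each vertex corresponds to some choice of n active constraints out of m, so the number of vertices is at most C(m, n) = m! / (n!(m-n)!).
m = 9, n = 2
Numerator: 9 * 8
Denominator: 2! = 2
C(9, 2) = 36


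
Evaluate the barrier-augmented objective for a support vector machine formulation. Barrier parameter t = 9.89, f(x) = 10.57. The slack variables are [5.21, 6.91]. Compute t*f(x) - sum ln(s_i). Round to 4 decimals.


Step 1: Compute log-barrier.
ln values: [1.6506, 1.933]
phi = -(1.6506 + 1.933) = -3.5835
Step 2: Compute augmented objective.
t*f(x) = 9.89*10.57 = 104.5373
Total = 104.5373 - 3.5835 = 100.9538


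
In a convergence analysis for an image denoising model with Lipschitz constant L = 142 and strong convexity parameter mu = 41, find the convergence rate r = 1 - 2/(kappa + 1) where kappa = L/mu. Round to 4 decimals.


Step 1: Compute the condition number.
kappa = L/mu = 142/41 = 3.4634
Step 2: Compute the convergence rate.
r = 1 - 2/(kappa + 1) = 1 - 2*mu/(L + mu) = (L - mu)/(L + mu) = 101/183 = 0.5519


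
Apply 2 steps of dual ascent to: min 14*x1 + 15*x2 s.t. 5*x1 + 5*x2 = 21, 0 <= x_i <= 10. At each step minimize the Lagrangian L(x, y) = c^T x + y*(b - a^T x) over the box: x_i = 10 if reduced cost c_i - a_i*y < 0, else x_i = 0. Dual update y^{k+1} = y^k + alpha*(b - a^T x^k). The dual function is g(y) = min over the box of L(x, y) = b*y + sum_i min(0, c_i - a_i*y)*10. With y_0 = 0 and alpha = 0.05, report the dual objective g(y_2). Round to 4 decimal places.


Dual ascent for LP: min 14*x1 + 15*x2, 5*x1 + 5*x2 = 21, 0 <= x_i <= 10
Step 1: y^k = 0.0, reduced costs: (14.0, 15.0)
  x^k = (0.0, 0.0), subgradient = b - a^T x = 21.0
  y^{k+1} = 0.0 + 0.05*21.0 = 1.05
Step 2: y^k = 1.05, reduced costs: (8.75, 9.75)
  x^k = (0.0, 0.0), subgradient = b - a^T x = 21.0
  y^{k+1} = 1.05 + 0.05*21.0 = 2.1
Dual objective at y_2 = 2.1: reduced costs (3.5, 4.5), box minimizer x = (0.0, 0.0)
g(y_2) = b*y + (c1 - a1*y)*x1 + (c2 - a2*y)*x2 = 21*2.1 + 3.5*0.0 + 4.5*0.0 = 44.1 + 0.0 + 0.0 = 44.1


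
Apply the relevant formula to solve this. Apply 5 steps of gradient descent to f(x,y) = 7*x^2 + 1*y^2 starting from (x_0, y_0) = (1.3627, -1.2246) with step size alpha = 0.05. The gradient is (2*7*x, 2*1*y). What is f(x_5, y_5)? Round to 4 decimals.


Gradient descent on f(x,y) = 7*x^2 + 1*y^2.
Starting point: (1.3627, -1.2246), alpha = 0.05
Step 1: grad_x = 2*7*1.3627 = 19.0778, grad_y = 2*1*-1.2246 = -2.4492
  x_1 = 1.3627 - 0.05*19.0778 = 0.4088
  y_1 = -1.2246 - 0.05*-2.4492 = -1.1021
Step 2: grad_x = 2*7*0.4088 = 5.7233, grad_y = 2*1*-1.1021 = -2.2043
  x_2 = 0.4088 - 0.05*5.7233 = 0.1226
  y_2 = -1.1021 - 0.05*-2.2043 = -0.9919
Step 3: grad_x = 2*7*0.1226 = 1.717, grad_y = 2*1*-0.9919 = -1.9839
  x_3 = 0.1226 - 0.05*1.717 = 0.0368
  y_3 = -0.9919 - 0.05*-1.9839 = -0.8927
Step 4: grad_x = 2*7*0.0368 = 0.5151, grad_y = 2*1*-0.8927 = -1.7855
  x_4 = 0.0368 - 0.05*0.5151 = 0.011
  y_4 = -0.8927 - 0.05*-1.7855 = -0.8035
Step 5: grad_x = 2*7*0.011 = 0.1545, grad_y = 2*1*-0.8035 = -1.6069
  x_5 = 0.011 - 0.05*0.1545 = 0.0033
  y_5 = -0.8035 - 0.05*-1.6069 = -0.7231
f(0.0033, -0.7231) = 7*0.0033^2 + 1*(-0.7231)^2 = 0.523


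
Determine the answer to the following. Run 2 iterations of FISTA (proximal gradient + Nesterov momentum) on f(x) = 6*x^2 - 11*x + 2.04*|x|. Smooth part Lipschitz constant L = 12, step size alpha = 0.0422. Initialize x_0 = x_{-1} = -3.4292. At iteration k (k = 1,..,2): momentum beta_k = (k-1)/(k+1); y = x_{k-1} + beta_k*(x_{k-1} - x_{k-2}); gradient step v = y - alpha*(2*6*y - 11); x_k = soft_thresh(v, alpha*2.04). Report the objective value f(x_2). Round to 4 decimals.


FISTA on f(x) = 6*x^2 - 11*x + 2.04*|x|
L = 12, alpha = 0.0422
Iteration 1: beta = 0.0, y = -3.4292 + 0.0*(-3.4292 + 3.4292) = -3.4292
  grad(y) = -52.1504, v = y - alpha*grad = -1.2285
  prox(v) = soft_thresh(-1.2285, 0.0861) = -1.1424
Iteration 2: beta = 0.3333, y = -1.1424 + 0.3333*(-1.1424 + 3.4292) = -0.3801
  grad(y) = -15.561, v = y - alpha*grad = 0.2766
  prox(v) = soft_thresh(0.2766, 0.0861) = 0.1905
f(x_2) = 6*0.1905^2 - 11*0.1905 + 2.04*|0.1905| = -1.4891


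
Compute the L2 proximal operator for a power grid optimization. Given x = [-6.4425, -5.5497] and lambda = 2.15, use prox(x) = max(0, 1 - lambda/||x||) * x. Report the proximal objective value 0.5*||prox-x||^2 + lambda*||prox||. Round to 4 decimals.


Step 1: Compute ||x||.
||x|| = 8.5032
Step 2: Compute scaling factor.
scale = max(0, 1 - 2.15/8.5032) = 0.7472
Step 3: prox(x) = [-4.8135, -4.1465]
||prox(x)|| = 6.3532
Step 4: Proximal objective.
0.5*||prox-x||^2 = 2.3113
lambda*||prox|| = 13.6594
Total = 15.9707


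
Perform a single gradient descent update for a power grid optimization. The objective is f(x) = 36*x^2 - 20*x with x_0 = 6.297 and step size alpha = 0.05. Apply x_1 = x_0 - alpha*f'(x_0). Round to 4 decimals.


We compute the gradient at x_0 and apply the update.
f'(x) = 72*x - 20
f'(6.297) = 72*6.297 - 20 = 433.384
x_1 = 6.297 - 0.05*433.384 = -15.3722


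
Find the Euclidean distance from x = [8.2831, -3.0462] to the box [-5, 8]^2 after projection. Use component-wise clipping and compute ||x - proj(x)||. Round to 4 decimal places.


Project each component onto [-5, 8].
clip(8.2831) = 8.0, clip(-3.0462) = -3.0462
Projection = [8.0, -3.0462]
Squared diffs: [0.0801, 0.0]
Distance = sqrt(0.0801) = 0.2831


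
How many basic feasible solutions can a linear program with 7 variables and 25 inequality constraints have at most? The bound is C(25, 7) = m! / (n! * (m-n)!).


Each vertex corresponds to some choice of n active constraints out of m, so the number of vertices is at most C(m, n) = m! / (n!(m-n)!).
m = 25, n = 7
Numerator: 25 * 24 * 23 * 22 * 21 * 20 * 19
Denominator: 7! = 5040
C(25, 7) = 480700


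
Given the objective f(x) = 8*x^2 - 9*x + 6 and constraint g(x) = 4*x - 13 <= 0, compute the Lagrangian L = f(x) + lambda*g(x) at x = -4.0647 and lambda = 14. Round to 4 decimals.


Step 1: Evaluate f(x).
f(-4.0647) = 8*(-4.0647)^2 - 9*(-4.0647) + 6 = 174.7566
Step 2: Evaluate g(x).
g(-4.0647) = 4*-4.0647 - 13 = -29.2588
Step 3: Compute Lagrangian.
L = 174.7566 + 14*-29.2588 = -234.8666


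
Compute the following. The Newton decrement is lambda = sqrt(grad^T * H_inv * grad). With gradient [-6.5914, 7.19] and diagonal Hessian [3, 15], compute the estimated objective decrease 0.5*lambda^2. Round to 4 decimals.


Step 1: H is diagonal, so H^(-1) * g = [-2.1971, 0.4793].
Step 2: g^T H^(-1) g = sum_i g_i^2 / H_ii
  = (-6.5914)^2/3 + (7.19)^2/15
  = 14.4822 + 3.4464 = 17.9286
Step 3: Objective decrease = 0.5 * g^T H^(-1) g = 8.9643


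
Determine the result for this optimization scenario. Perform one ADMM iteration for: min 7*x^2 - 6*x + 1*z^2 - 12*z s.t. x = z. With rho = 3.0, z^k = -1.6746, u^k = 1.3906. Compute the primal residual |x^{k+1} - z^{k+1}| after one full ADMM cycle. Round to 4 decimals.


ADMM iteration with rho = 3.0, z^k = -1.6746, u^k = 1.3906
Step 1: x-update.
Minimize 7*x^2 - 6*x + (3.0/2)*(x + 1.6746 + 1.3906)^2
FOC: (2*7 + 3.0)*x = 6 + 3.0*(-1.6746 - 1.3906)
x^{k+1} = -0.188
Step 2: z-update.
Minimize 1*z^2 - 12*z + (3.0/2)*(-0.188 - z + 1.3906)^2
FOC: (2*1 + 3.0)*z = 12 + 3.0*(-0.188 + 1.3906)
z^{k+1} = 3.1216
Step 3: u-update.
u^{k+1} = 1.3906 - 0.188 - 3.1216 = -1.919
Step 4: Primal residual = |-0.188 - 3.1216| = 3.3096


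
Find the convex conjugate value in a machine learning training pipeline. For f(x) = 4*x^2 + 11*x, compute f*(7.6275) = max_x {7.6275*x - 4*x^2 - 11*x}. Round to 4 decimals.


f*(y) = sup_x {y*x - a*x^2 - b*x} = sup_x {(y-b)*x - a*x^2}
FOC: (y - b) - 2a*x = 0 => x* = (y - b)/(2a)
x* = (7.6275 - 11)/(2*4) = -0.4216
f*(7.6275) = (y-b)^2/(4a) = (7.6275 - 11)^2/(4*4)
= 11.3738/16 = 0.7109


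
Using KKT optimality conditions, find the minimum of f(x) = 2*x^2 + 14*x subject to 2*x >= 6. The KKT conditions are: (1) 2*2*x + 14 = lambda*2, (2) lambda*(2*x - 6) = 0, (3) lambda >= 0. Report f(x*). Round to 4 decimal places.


Step 1: Try lambda = 0 (constraint inactive).
x_unc = -14/(2*2) = -3.5
Check: 2*-3.5 = -7.0 < 6 -- violated!
Step 2: Constraint must be active: 2*x = 6
x* = 6/2 = 3.0
lambda = (2*2*3.0 + 14)/2 = 13.0
Step 3: Compute optimal value.
f(x*) = 2*3.0^2 + 14*3.0 = 60.0


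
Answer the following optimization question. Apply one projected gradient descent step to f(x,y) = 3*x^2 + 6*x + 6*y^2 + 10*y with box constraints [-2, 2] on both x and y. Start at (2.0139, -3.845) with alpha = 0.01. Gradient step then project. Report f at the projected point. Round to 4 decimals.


Step 1: Compute gradient at (2.0139, -3.845).
grad_x = 2*3*2.0139 + 6 = 18.0834
grad_y = 2*6*-3.845 + 10 = -36.14
Step 2: Gradient step.
x_raw = 2.0139 - 0.01*18.0834 = 1.8331
y_raw = -3.845 - 0.01*-36.14 = -3.4836
Step 3: Project onto [-2, 2].
x_proj = clip(1.8331) = 1.8331
y_proj = clip(-3.4836) = -2.0
Step 4: Evaluate f.
f(1.8331, -2.0) = 25.0788


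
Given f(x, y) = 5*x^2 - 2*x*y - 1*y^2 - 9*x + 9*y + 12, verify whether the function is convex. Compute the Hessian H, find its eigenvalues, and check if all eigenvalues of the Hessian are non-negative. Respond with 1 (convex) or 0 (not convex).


The Hessian of f(x,y) = 5*x^2 - 2*x*y - 1*y^2 - 9*x + 9*y + 12 is:
H = [[10, -2], [-2, -2]]
Trace = 10 - 2 = 8
Determinant = 10*-2 - (-2)^2 = -24
Discriminant = (8)^2 - 4*-24 = 160.0
Eigenvalues: lambda_1 = -2.3246, lambda_2 = 10.3246
The function is not convex.

0


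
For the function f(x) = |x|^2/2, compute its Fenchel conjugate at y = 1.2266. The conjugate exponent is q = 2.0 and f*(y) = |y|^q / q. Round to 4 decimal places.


The conjugate exponent q satisfies 1/p + 1/q = 1.
p = 2, so q = 2/(2 - 1) = 2.0
|y|^q = 1.2266^2.0 = 1.5045
f*(1.2266) = 1.5045 / 2.0 = 0.7523


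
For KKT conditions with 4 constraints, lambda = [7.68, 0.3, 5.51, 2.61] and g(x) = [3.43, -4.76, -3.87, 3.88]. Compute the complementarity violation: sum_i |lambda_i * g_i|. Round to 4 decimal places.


KKT complementary slackness check:
lambda_1 * g_1 = 7.68 * 3.43 = 26.3424
lambda_2 * g_2 = 0.3 * -4.76 = -1.428
lambda_3 * g_3 = 5.51 * -3.87 = -21.3237
lambda_4 * g_4 = 2.61 * 3.88 = 10.1268
Total violation = 26.3424 + 1.428 + 21.3237 + 10.1268 = 59.2209


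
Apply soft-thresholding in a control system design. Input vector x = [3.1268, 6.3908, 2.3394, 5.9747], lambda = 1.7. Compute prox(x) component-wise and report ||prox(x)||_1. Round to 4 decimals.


Soft-thresholding with lambda = 1.7:
prox(3.1268) = sign(3.1268)*max(|3.1268| - 1.7, 0) = 1.4268
prox(6.3908) = sign(6.3908)*max(|6.3908| - 1.7, 0) = 4.6908
prox(2.3394) = sign(2.3394)*max(|2.3394| - 1.7, 0) = 0.6394
prox(5.9747) = sign(5.9747)*max(|5.9747| - 1.7, 0) = 4.2747
prox(x) = [1.4268, 4.6908, 0.6394, 4.2747]
||prox(x)||_1 = 1.4268 + 4.6908 + 0.6394 + 4.2747 = 11.0317


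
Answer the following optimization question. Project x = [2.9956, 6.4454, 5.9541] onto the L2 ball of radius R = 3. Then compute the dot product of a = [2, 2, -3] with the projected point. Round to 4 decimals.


Step 1: Compute ||x|| (intermediates to 6 decimals).
||x|| = sqrt(2.9956^2 + 6.4454^2 + 5.9541^2) = 9.271899
Step 2: Project.
Since ||x|| > R, scale = R/||x|| = 3/9.271899 = 0.323558, proj(x) = scale * x
proj(x) = [0.96925, 2.085461, 1.926497]
Step 3: Dot product.
a^T * proj(x) = 2*0.96925 + 2*2.085461 - 3*1.926497 = 0.3299


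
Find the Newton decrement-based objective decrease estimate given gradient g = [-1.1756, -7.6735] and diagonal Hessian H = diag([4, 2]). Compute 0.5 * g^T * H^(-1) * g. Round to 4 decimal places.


Step 1: H is diagonal, so H^(-1) * g = [-0.2939, -3.8368].
Step 2: g^T H^(-1) g = sum_i g_i^2 / H_ii
  = (-1.1756)^2/4 + (-7.6735)^2/2
  = 0.3455 + 29.4413 = 29.7868
Step 3: Objective decrease = 0.5 * g^T H^(-1) g = 14.8934


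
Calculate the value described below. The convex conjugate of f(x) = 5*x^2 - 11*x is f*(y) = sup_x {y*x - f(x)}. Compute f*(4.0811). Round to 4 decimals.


f*(y) = sup_x {y*x - a*x^2 - b*x} = sup_x {(y-b)*x - a*x^2}
FOC: (y - b) - 2a*x = 0 => x* = (y - b)/(2a)
x* = (4.0811 + 11)/(2*5) = 1.5081
f*(4.0811) = (y-b)^2/(4a) = (4.0811 + 11)^2/(4*5)
= 227.4396/20 = 11.372


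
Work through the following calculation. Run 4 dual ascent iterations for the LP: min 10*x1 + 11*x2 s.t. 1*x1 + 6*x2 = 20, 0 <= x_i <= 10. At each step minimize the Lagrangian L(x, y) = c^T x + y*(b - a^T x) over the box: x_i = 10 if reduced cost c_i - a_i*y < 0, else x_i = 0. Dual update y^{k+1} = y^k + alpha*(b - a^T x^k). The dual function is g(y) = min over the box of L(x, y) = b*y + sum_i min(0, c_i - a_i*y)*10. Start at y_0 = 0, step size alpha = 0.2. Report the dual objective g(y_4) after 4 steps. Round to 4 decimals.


Dual ascent for LP: min 10*x1 + 11*x2, 1*x1 + 6*x2 = 20, 0 <= x_i <= 10
Step 1: y^k = 0.0, reduced costs: (10.0, 11.0)
  x^k = (0.0, 0.0), subgradient = b - a^T x = 20.0
  y^{k+1} = 0.0 + 0.2*20.0 = 4.0
Step 2: y^k = 4.0, reduced costs: (6.0, -13.0)
  x^k = (0.0, 10.0), subgradient = b - a^T x = -40.0
  y^{k+1} = 4.0 + 0.2*-40.0 = -4.0
Step 3: y^k = -4.0, reduced costs: (14.0, 35.0)
  x^k = (0.0, 0.0), subgradient = b - a^T x = 20.0
  y^{k+1} = -4.0 + 0.2*20.0 = 0.0
Step 4: y^k = 0.0, reduced costs: (10.0, 11.0)
  x^k = (0.0, 0.0), subgradient = b - a^T x = 20.0
  y^{k+1} = 0.0 + 0.2*20.0 = 4.0
Dual objective at y_4 = 4.0: reduced costs (6.0, -13.0), box minimizer x = (0.0, 10.0)
g(y_4) = b*y + (c1 - a1*y)*x1 + (c2 - a2*y)*x2 = 20*4.0 + 6.0*0.0 + (-13.0)*10.0 = 80.0 + 0.0 - 130.0 = -50.0


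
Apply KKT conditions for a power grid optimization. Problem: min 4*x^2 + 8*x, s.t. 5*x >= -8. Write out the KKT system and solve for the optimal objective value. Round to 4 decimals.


Step 1: Try lambda = 0 (constraint inactive).
Stationarity: 2*4*x + 8 = 0
x* = -8/(2*4) = -1.0
Check constraint: 5*-1.0 = -5.0 >= -8 -- satisfied.
Step 2: Compute optimal value.
f(x*) = 4*(-1.0)^2 + 8*(-1.0) = -4.0


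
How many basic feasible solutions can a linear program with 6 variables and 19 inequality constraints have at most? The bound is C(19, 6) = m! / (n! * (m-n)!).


Each vertex corresponds to some choice of n active constraints out of m, so the number of vertices is at most C(m, n) = m! / (n!(m-n)!).
m = 19, n = 6
Numerator: 19 * 18 * 17 * 16 * 15 * 14
Denominator: 6! = 720
C(19, 6) = 27132


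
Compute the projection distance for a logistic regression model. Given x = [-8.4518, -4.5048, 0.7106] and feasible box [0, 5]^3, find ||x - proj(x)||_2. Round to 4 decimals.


Project each component onto [0, 5].
clip(-8.4518) = 0.0, clip(-4.5048) = 0.0, clip(0.7106) = 0.7106
Projection = [0.0, 0.0, 0.7106]
Squared diffs: [71.4329, 20.2932, 0.0]
Distance = sqrt(91.7261) = 9.5774


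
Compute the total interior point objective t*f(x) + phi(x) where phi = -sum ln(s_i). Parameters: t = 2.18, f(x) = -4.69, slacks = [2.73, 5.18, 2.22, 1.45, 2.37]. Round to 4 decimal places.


Step 1: Compute log-barrier.
ln values: [1.0043, 1.6448, 0.7975, 0.3716, 0.8629]
phi = -(1.0043 + 1.6448 + 0.7975 + 0.3716 + 0.8629) = -4.6811
Step 2: Compute augmented objective.
t*f(x) = 2.18*-4.69 = -10.2242
Total = -10.2242 - 4.6811 = -14.9053


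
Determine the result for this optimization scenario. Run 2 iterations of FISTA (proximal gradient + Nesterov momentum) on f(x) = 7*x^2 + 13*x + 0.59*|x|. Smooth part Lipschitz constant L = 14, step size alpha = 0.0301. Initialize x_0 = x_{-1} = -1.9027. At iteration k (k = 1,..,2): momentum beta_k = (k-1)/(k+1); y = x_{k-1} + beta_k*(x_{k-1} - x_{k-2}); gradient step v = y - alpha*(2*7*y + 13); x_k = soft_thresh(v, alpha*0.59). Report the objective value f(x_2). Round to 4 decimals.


FISTA on f(x) = 7*x^2 + 13*x + 0.59*|x|
L = 14, alpha = 0.0301
Iteration 1: beta = 0.0, y = -1.9027 + 0.0*(-1.9027 + 1.9027) = -1.9027
  grad(y) = -13.6378, v = y - alpha*grad = -1.4922
  prox(v) = soft_thresh(-1.4922, 0.0178) = -1.4744
Iteration 2: beta = 0.3333, y = -1.4744 + 0.3333*(-1.4744 + 1.9027) = -1.3317
  grad(y) = -5.6437, v = y - alpha*grad = -1.1618
  prox(v) = soft_thresh(-1.1618, 0.0178) = -1.1441
f(x_2) = 7*(-1.1441)^2 + 13*(-1.1441) + 0.59*|-1.1441| = -5.0357


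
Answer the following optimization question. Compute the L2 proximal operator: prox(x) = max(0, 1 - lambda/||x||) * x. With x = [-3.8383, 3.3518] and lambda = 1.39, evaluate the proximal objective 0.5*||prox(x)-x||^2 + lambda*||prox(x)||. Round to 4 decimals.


Step 1: Compute ||x||.
||x|| = 5.0958
Step 2: Compute scaling factor.
scale = max(0, 1 - 1.39/5.0958) = 0.7272
Step 3: prox(x) = [-2.7913, 2.4375]
||prox(x)|| = 3.7058
Step 4: Proximal objective.
0.5*||prox-x||^2 = 0.9661
lambda*||prox|| = 5.1511
Total = 6.1171


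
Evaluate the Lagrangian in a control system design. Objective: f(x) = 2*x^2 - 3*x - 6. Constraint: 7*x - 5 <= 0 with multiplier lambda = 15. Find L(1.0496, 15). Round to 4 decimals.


Step 1: Evaluate f(x).
f(1.0496) = 2*1.0496^2 - 3*1.0496 - 6 = -6.9455
Step 2: Evaluate g(x).
g(1.0496) = 7*1.0496 - 5 = 2.3472
Step 3: Compute Lagrangian.
L = -6.9455 + 15*2.3472 = 28.2625


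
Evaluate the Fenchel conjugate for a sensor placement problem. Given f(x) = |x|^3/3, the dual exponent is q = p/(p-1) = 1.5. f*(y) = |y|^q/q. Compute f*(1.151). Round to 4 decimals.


The conjugate exponent q satisfies 1/p + 1/q = 1.
p = 3, so q = 3/(3 - 1) = 1.5
|y|^q = 1.151^1.5 = 1.2348
f*(1.151) = 1.2348 / 1.5 = 0.8232


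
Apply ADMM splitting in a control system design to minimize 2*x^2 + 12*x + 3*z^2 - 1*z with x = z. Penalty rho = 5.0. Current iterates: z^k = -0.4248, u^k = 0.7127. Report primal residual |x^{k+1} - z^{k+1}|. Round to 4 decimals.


ADMM iteration with rho = 5.0, z^k = -0.4248, u^k = 0.7127
Step 1: x-update.
Minimize 2*x^2 + 12*x + (5.0/2)*(x + 0.4248 + 0.7127)^2
FOC: (2*2 + 5.0)*x = -12 + 5.0*(-0.4248 - 0.7127)
x^{k+1} = -1.9653
Step 2: z-update.
Minimize 3*z^2 - 1*z + (5.0/2)*(-1.9653 - z + 0.7127)^2
FOC: (2*3 + 5.0)*z = 1 + 5.0*(-1.9653 + 0.7127)
z^{k+1} = -0.4784
Step 3: u-update.
u^{k+1} = 0.7127 - 1.9653 + 0.4784 = -0.7741
Step 4: Primal residual = |-1.9653 + 0.4784| = 1.4868
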